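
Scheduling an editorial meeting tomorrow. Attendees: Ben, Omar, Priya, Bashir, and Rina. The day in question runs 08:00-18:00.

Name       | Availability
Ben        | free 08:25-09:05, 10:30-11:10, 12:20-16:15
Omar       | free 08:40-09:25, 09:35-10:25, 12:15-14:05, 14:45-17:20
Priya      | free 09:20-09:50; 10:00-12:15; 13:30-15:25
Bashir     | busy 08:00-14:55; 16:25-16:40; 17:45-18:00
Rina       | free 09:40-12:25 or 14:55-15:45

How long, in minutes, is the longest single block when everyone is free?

30

Ben free: 08:25-09:05, 10:30-11:10, 12:20-16:15.
Omar free: 08:40-09:25, 09:35-10:25, 12:15-14:05, 14:45-17:20.
Priya free: 09:20-09:50, 10:00-12:15, 13:30-15:25.
Bashir free: 14:55-16:25, 16:40-17:45 (invert busy blocks within the working day).
Rina free: 09:40-12:25, 14:55-15:45.
Ben ∩ Omar: 08:40-09:05, 12:20-14:05, 14:45-16:15.
Ben ∩ Omar ∩ Priya: 13:30-14:05, 14:45-15:25.
Ben ∩ Omar ∩ Priya ∩ Bashir: 14:55-15:25.
Ben ∩ Omar ∩ Priya ∩ Bashir ∩ Rina: 14:55-15:25.
The longest is 14:55-15:25 at 30 minutes.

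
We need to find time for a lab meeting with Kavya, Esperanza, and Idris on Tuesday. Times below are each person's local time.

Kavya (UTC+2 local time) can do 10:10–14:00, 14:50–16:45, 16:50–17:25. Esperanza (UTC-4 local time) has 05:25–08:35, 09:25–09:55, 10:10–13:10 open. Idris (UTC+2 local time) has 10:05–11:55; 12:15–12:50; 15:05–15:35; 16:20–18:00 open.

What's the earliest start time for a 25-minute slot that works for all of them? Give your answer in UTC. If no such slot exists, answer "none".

Kavya in UTC: 08:10-12:00, 12:50-14:45, 14:50-15:25 (subtract 2h to convert from UTC+2).
Esperanza in UTC: 09:25-12:35, 13:25-13:55, 14:10-17:10 (add 4h to convert from UTC-4).
Idris in UTC: 08:05-09:55, 10:15-10:50, 13:05-13:35, 14:20-16:00 (subtract 2h to convert from UTC+2).
Kavya ∩ Esperanza: 09:25-12:00, 13:25-13:55, 14:10-14:45, 14:50-15:25.
Kavya ∩ Esperanza ∩ Idris: 09:25-09:55, 10:15-10:50, 13:25-13:35, 14:20-14:45, 14:50-15:25.
So the common availability across everyone is 09:25-09:55, 10:15-10:50, 13:25-13:35, 14:20-14:45, 14:50-15:25.
The first common window of at least 25 minutes is 09:25-09:55, so the earliest start is 09:25.

09:25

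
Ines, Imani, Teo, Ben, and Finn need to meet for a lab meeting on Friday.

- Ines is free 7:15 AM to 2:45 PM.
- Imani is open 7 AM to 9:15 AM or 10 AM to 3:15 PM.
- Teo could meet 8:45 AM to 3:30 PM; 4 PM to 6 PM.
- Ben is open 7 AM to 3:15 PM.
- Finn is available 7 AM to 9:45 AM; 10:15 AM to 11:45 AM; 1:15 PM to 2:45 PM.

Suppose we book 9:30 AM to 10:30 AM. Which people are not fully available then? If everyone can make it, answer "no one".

Ines: free for 09:30-10:30. Imani: not fully free for 09:30-10:30. Teo: free for 09:30-10:30. Ben: free for 09:30-10:30. Finn: not fully free for 09:30-10:30.

Finn, Imani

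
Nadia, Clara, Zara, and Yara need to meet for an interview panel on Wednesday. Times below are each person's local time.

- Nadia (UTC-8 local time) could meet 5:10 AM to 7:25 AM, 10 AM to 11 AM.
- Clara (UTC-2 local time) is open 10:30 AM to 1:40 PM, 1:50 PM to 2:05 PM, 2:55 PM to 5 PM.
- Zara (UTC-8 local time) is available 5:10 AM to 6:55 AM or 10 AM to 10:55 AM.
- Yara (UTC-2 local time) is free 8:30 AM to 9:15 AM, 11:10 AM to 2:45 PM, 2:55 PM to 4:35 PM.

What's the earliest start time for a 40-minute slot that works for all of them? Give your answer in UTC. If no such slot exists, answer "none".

Nadia in UTC: 13:10-15:25, 18:00-19:00 (add 8h to convert from UTC-8).
Clara in UTC: 12:30-15:40, 15:50-16:05, 16:55-19:00 (add 2h to convert from UTC-2).
Zara in UTC: 13:10-14:55, 18:00-18:55 (add 8h to convert from UTC-8).
Yara in UTC: 10:30-11:15, 13:10-16:45, 16:55-18:35 (add 2h to convert from UTC-2).
Nadia ∩ Clara: 13:10-15:25, 18:00-19:00.
Nadia ∩ Clara ∩ Zara: 13:10-14:55, 18:00-18:55.
Nadia ∩ Clara ∩ Zara ∩ Yara: 13:10-14:55, 18:00-18:35.
The first common window of at least 40 minutes is 13:10-14:55, so the earliest start is 13:10.

13:10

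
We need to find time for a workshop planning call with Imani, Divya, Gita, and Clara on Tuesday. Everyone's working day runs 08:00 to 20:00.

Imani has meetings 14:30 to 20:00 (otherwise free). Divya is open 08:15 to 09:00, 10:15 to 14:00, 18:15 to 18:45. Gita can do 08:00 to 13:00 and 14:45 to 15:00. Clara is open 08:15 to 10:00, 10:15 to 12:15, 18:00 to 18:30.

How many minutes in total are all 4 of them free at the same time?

Imani free: 08:00-14:30 (invert busy blocks within the working day).
Divya free: 08:15-09:00, 10:15-14:00, 18:15-18:45.
Gita free: 08:00-13:00, 14:45-15:00.
Clara free: 08:15-10:00, 10:15-12:15, 18:00-18:30.
Imani ∩ Divya: 08:15-09:00, 10:15-14:00.
Imani ∩ Divya ∩ Gita: 08:15-09:00, 10:15-13:00.
Imani ∩ Divya ∩ Gita ∩ Clara: 08:15-09:00, 10:15-12:15.
Summing the common windows: 45 + 120 = 165 minutes.

165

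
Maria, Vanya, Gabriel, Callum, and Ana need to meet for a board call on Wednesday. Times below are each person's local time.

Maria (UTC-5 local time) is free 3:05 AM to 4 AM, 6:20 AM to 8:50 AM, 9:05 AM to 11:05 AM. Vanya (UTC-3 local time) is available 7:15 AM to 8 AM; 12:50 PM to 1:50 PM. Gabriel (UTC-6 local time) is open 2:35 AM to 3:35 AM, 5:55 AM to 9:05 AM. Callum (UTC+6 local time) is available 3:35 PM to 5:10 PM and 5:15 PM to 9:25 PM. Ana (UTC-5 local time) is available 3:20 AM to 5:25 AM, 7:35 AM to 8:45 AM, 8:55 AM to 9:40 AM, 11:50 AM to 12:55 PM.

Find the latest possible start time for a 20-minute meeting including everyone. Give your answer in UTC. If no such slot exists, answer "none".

Maria in UTC: 08:05-09:00, 11:20-13:50, 14:05-16:05 (add 5h to convert from UTC-5).
Vanya in UTC: 10:15-11:00, 15:50-16:50 (add 3h to convert from UTC-3).
Gabriel in UTC: 08:35-09:35, 11:55-15:05 (add 6h to convert from UTC-6).
Callum in UTC: 09:35-11:10, 11:15-15:25 (subtract 6h to convert from UTC+6).
Ana in UTC: 08:20-10:25, 12:35-13:45, 13:55-14:40, 16:50-17:55 (add 5h to convert from UTC-5).
Maria ∩ Vanya: 15:50-16:05.
Maria ∩ Vanya ∩ Gabriel: ∅.
Maria ∩ Vanya ∩ Gabriel ∩ Callum: ∅.
Maria ∩ Vanya ∩ Gabriel ∩ Callum ∩ Ana: ∅.
There is no time when everyone is free.
No common window is at least 20 minutes long.

none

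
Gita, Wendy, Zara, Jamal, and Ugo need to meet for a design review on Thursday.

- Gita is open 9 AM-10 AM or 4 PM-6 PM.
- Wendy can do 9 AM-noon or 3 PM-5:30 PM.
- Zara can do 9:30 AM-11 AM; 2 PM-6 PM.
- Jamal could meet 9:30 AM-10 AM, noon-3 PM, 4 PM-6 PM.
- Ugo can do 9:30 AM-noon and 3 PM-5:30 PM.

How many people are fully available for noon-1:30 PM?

Jamal can make the full 12:00-13:30 slot — that's 1.

1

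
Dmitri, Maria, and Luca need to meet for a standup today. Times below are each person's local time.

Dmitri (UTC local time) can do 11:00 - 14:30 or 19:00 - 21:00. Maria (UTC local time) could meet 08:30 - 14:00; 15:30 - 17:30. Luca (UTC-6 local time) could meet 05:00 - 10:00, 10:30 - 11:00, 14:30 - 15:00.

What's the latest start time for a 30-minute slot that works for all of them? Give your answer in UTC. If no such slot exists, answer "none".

13:30

Dmitri in UTC: 11:00-14:30, 19:00-21:00.
Maria in UTC: 08:30-14:00, 15:30-17:30.
Luca in UTC: 11:00-16:00, 16:30-17:00, 20:30-21:00 (add 6h to convert from UTC-6).
Dmitri ∩ Maria: 11:00-14:00.
Dmitri ∩ Maria ∩ Luca: 11:00-14:00.
The last common window of at least 30 minutes is 11:00-14:00; a 30-minute meeting can start as late as 13:30 and still end by 14:00.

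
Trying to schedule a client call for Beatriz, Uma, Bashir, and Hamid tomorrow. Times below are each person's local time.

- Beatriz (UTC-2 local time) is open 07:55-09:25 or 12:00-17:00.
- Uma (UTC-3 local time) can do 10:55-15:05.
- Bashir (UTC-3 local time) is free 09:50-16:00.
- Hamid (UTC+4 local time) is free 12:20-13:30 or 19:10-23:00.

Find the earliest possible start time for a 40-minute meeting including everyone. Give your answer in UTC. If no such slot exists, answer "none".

Beatriz in UTC: 09:55-11:25, 14:00-19:00 (add 2h to convert from UTC-2).
Uma in UTC: 13:55-18:05 (add 3h to convert from UTC-3).
Bashir in UTC: 12:50-19:00 (add 3h to convert from UTC-3).
Hamid in UTC: 08:20-09:30, 15:10-19:00 (subtract 4h to convert from UTC+4).
Beatriz ∩ Uma: 14:00-18:05.
Beatriz ∩ Uma ∩ Bashir: 14:00-18:05.
Beatriz ∩ Uma ∩ Bashir ∩ Hamid: 15:10-18:05.
Those are the intersection windows.
The first common window of at least 40 minutes is 15:10-18:05, so the earliest start is 15:10.

15:10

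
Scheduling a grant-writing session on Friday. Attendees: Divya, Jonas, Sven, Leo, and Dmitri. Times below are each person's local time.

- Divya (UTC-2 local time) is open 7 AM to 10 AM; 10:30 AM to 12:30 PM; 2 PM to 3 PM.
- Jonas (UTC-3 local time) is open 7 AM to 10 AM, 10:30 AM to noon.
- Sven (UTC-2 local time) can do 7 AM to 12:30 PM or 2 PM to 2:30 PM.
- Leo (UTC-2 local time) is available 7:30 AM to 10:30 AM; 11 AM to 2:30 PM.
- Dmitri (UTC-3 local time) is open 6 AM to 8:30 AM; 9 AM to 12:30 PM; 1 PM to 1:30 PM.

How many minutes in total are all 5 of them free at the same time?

150

Divya in UTC: 09:00-12:00, 12:30-14:30, 16:00-17:00 (add 2h to convert from UTC-2).
Jonas in UTC: 10:00-13:00, 13:30-15:00 (add 3h to convert from UTC-3).
Sven in UTC: 09:00-14:30, 16:00-16:30 (add 2h to convert from UTC-2).
Leo in UTC: 09:30-12:30, 13:00-16:30 (add 2h to convert from UTC-2).
Dmitri in UTC: 09:00-11:30, 12:00-15:30, 16:00-16:30 (add 3h to convert from UTC-3).
Divya ∩ Jonas: 10:00-12:00, 12:30-13:00, 13:30-14:30.
Divya ∩ Jonas ∩ Sven: 10:00-12:00, 12:30-13:00, 13:30-14:30.
Divya ∩ Jonas ∩ Sven ∩ Leo: 10:00-12:00, 13:30-14:30.
Divya ∩ Jonas ∩ Sven ∩ Leo ∩ Dmitri: 10:00-11:30, 13:30-14:30.
Summing the common windows: 90 + 60 = 150 minutes.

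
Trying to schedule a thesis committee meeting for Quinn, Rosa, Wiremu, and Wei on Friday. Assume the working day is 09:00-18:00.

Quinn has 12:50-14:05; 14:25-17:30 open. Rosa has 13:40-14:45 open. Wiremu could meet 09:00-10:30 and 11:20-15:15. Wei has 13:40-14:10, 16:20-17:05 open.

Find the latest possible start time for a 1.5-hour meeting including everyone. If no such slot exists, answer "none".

Quinn ∩ Rosa: 13:40-14:05, 14:25-14:45.
Quinn ∩ Rosa ∩ Wiremu: 13:40-14:05, 14:25-14:45.
Quinn ∩ Rosa ∩ Wiremu ∩ Wei: 13:40-14:05.
So the common availability across everyone is 13:40-14:05.
No common window is at least 90 minutes long.

none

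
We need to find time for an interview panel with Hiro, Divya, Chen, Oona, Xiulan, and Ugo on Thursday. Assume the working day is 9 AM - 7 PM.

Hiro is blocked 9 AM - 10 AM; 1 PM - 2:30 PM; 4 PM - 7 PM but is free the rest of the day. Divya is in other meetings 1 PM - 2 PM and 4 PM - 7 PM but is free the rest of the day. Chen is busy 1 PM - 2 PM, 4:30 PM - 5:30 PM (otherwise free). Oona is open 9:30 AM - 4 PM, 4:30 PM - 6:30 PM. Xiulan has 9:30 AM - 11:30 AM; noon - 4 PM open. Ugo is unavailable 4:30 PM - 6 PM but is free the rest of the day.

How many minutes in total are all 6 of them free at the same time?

Hiro free: 10:00-13:00, 14:30-16:00 (invert busy blocks within the working day).
Divya free: 09:00-13:00, 14:00-16:00 (invert busy blocks within the working day).
Chen free: 09:00-13:00, 14:00-16:30, 17:30-19:00 (invert busy blocks within the working day).
Oona free: 09:30-16:00, 16:30-18:30.
Xiulan free: 09:30-11:30, 12:00-16:00.
Ugo free: 09:00-16:30, 18:00-19:00 (invert busy blocks within the working day).
Hiro ∩ Divya: 10:00-13:00, 14:30-16:00.
Hiro ∩ Divya ∩ Chen: 10:00-13:00, 14:30-16:00.
Hiro ∩ Divya ∩ Chen ∩ Oona: 10:00-13:00, 14:30-16:00.
Hiro ∩ Divya ∩ Chen ∩ Oona ∩ Xiulan: 10:00-11:30, 12:00-13:00, 14:30-16:00.
Hiro ∩ Divya ∩ Chen ∩ Oona ∩ Xiulan ∩ Ugo: 10:00-11:30, 12:00-13:00, 14:30-16:00.
Summing the common windows: 90 + 60 + 90 = 240 minutes.

240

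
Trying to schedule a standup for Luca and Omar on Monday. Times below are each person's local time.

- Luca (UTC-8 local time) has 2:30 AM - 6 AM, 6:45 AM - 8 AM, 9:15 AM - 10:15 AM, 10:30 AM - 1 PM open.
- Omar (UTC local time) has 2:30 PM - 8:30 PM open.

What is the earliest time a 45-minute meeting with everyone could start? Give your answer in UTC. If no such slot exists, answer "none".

14:45

Luca in UTC: 10:30-14:00, 14:45-16:00, 17:15-18:15, 18:30-21:00 (add 8h to convert from UTC-8).
Omar in UTC: 14:30-20:30.
Luca ∩ Omar: 14:45-16:00, 17:15-18:15, 18:30-20:30.
So the common availability across everyone is 14:45-16:00, 17:15-18:15, 18:30-20:30.
The first common window of at least 45 minutes is 14:45-16:00, so the earliest start is 14:45.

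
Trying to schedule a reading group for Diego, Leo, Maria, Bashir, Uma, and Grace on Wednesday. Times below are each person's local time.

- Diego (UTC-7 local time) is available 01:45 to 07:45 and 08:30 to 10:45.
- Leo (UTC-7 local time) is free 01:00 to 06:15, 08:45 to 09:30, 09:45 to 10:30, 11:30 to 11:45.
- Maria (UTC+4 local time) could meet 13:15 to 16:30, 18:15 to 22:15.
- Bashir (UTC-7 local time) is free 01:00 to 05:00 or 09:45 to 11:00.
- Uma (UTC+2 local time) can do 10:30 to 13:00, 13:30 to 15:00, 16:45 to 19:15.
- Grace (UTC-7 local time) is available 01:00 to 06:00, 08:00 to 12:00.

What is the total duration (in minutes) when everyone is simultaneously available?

Diego in UTC: 08:45-14:45, 15:30-17:45 (add 7h to convert from UTC-7).
Leo in UTC: 08:00-13:15, 15:45-16:30, 16:45-17:30, 18:30-18:45 (add 7h to convert from UTC-7).
Maria in UTC: 09:15-12:30, 14:15-18:15 (subtract 4h to convert from UTC+4).
Bashir in UTC: 08:00-12:00, 16:45-18:00 (add 7h to convert from UTC-7).
Uma in UTC: 08:30-11:00, 11:30-13:00, 14:45-17:15 (subtract 2h to convert from UTC+2).
Grace in UTC: 08:00-13:00, 15:00-19:00 (add 7h to convert from UTC-7).
Diego ∩ Leo: 08:45-13:15, 15:45-16:30, 16:45-17:30.
Diego ∩ Leo ∩ Maria: 09:15-12:30, 15:45-16:30, 16:45-17:30.
Diego ∩ Leo ∩ Maria ∩ Bashir: 09:15-12:00, 16:45-17:30.
Diego ∩ Leo ∩ Maria ∩ Bashir ∩ Uma: 09:15-11:00, 11:30-12:00, 16:45-17:15.
Diego ∩ Leo ∩ Maria ∩ Bashir ∩ Uma ∩ Grace: 09:15-11:00, 11:30-12:00, 16:45-17:15.
Summing the common windows: 105 + 30 + 30 = 165 minutes.

165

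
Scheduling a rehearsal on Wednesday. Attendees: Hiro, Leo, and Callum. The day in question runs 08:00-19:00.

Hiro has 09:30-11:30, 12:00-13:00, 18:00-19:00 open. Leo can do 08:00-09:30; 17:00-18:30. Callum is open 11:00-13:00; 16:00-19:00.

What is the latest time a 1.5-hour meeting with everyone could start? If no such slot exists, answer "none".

none

Hiro ∩ Leo: 18:00-18:30.
Hiro ∩ Leo ∩ Callum: 18:00-18:30.
No common window is at least 90 minutes long.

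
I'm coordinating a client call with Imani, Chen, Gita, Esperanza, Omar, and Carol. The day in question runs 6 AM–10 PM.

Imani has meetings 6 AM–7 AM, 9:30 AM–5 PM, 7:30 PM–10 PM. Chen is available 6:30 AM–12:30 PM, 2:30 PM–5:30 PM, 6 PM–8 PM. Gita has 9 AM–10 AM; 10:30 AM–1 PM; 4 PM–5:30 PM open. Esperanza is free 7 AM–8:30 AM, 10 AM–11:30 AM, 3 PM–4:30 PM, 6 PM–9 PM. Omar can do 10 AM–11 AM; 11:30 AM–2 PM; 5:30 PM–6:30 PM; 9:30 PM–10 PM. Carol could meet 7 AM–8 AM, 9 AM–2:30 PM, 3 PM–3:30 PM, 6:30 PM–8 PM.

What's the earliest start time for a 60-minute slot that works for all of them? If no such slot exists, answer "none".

Imani free: 07:00-09:30, 17:00-19:30 (invert busy blocks within the working day).
Chen free: 06:30-12:30, 14:30-17:30, 18:00-20:00.
Gita free: 09:00-10:00, 10:30-13:00, 16:00-17:30.
Esperanza free: 07:00-08:30, 10:00-11:30, 15:00-16:30, 18:00-21:00.
Omar free: 10:00-11:00, 11:30-14:00, 17:30-18:30, 21:30-22:00.
Carol free: 07:00-08:00, 09:00-14:30, 15:00-15:30, 18:30-20:00.
Imani ∩ Chen: 07:00-09:30, 17:00-17:30, 18:00-19:30.
Imani ∩ Chen ∩ Gita: 09:00-09:30, 17:00-17:30.
Imani ∩ Chen ∩ Gita ∩ Esperanza: ∅.
Imani ∩ Chen ∩ Gita ∩ Esperanza ∩ Omar: ∅.
Imani ∩ Chen ∩ Gita ∩ Esperanza ∩ Omar ∩ Carol: ∅.
There is no time when everyone is free.
No common window is at least 60 minutes long.

none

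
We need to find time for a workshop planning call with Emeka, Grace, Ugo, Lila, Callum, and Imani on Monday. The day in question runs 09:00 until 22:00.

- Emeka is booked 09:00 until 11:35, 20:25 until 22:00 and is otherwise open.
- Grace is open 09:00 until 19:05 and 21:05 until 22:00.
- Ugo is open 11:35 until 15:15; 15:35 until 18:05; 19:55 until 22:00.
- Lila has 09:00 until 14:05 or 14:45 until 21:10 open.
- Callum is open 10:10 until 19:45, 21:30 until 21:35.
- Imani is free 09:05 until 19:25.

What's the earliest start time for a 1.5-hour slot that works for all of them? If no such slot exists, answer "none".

Emeka free: 11:35-20:25 (invert busy blocks within the working day).
Grace free: 09:00-19:05, 21:05-22:00.
Ugo free: 11:35-15:15, 15:35-18:05, 19:55-22:00.
Lila free: 09:00-14:05, 14:45-21:10.
Callum free: 10:10-19:45, 21:30-21:35.
Imani free: 09:05-19:25.
Emeka ∩ Grace: 11:35-19:05.
Emeka ∩ Grace ∩ Ugo: 11:35-15:15, 15:35-18:05.
Emeka ∩ Grace ∩ Ugo ∩ Lila: 11:35-14:05, 14:45-15:15, 15:35-18:05.
Emeka ∩ Grace ∩ Ugo ∩ Lila ∩ Callum: 11:35-14:05, 14:45-15:15, 15:35-18:05.
Emeka ∩ Grace ∩ Ugo ∩ Lila ∩ Callum ∩ Imani: 11:35-14:05, 14:45-15:15, 15:35-18:05.
The first common window of at least 90 minutes is 11:35-14:05, so the earliest start is 11:35.

11:35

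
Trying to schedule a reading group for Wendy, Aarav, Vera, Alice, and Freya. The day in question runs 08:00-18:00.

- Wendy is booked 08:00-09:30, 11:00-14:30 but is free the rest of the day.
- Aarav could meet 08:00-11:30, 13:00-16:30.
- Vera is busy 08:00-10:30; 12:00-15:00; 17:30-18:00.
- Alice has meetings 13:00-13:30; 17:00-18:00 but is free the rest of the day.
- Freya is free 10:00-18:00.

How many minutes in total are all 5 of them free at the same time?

120

Wendy free: 09:30-11:00, 14:30-18:00 (invert busy blocks within the working day).
Aarav free: 08:00-11:30, 13:00-16:30.
Vera free: 10:30-12:00, 15:00-17:30 (invert busy blocks within the working day).
Alice free: 08:00-13:00, 13:30-17:00 (invert busy blocks within the working day).
Freya free: 10:00-18:00.
Wendy ∩ Aarav: 09:30-11:00, 14:30-16:30.
Wendy ∩ Aarav ∩ Vera: 10:30-11:00, 15:00-16:30.
Wendy ∩ Aarav ∩ Vera ∩ Alice: 10:30-11:00, 15:00-16:30.
Wendy ∩ Aarav ∩ Vera ∩ Alice ∩ Freya: 10:30-11:00, 15:00-16:30.
Summing the common windows: 30 + 90 = 120 minutes.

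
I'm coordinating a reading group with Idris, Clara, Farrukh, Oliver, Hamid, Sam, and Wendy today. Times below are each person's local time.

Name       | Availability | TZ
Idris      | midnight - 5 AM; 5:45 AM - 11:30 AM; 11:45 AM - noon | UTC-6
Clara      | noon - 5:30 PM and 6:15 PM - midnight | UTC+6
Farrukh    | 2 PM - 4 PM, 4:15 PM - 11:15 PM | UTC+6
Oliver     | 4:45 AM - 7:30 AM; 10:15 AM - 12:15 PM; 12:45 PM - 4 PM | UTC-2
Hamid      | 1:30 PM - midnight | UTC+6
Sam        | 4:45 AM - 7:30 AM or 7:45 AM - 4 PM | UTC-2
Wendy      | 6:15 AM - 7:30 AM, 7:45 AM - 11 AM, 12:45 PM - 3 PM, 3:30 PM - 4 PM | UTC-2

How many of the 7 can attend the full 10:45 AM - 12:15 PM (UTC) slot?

Idris in UTC: 06:00-11:00, 11:45-17:30, 17:45-18:00 (add 6h to convert from UTC-6).
Clara in UTC: 06:00-11:30, 12:15-18:00 (subtract 6h to convert from UTC+6).
Farrukh in UTC: 08:00-10:00, 10:15-17:15 (subtract 6h to convert from UTC+6).
Oliver in UTC: 06:45-09:30, 12:15-14:15, 14:45-18:00 (add 2h to convert from UTC-2).
Hamid in UTC: 07:30-18:00 (subtract 6h to convert from UTC+6).
Sam in UTC: 06:45-09:30, 09:45-18:00 (add 2h to convert from UTC-2).
Wendy in UTC: 08:15-09:30, 09:45-13:00, 14:45-17:00, 17:30-18:00 (add 2h to convert from UTC-2).
Farrukh, Hamid, Sam, and Wendy can make the full 10:45-12:15 slot — that's 4.

4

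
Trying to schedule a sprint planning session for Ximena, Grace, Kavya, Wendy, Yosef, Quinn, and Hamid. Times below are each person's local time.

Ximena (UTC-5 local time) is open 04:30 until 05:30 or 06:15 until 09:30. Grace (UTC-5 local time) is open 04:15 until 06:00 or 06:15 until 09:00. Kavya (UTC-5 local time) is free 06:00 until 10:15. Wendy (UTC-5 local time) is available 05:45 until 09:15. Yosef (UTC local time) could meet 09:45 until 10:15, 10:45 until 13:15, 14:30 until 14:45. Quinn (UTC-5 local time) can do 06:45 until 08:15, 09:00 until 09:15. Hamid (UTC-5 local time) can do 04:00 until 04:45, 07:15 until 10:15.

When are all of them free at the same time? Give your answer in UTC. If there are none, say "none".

12:15-13:15

Ximena in UTC: 09:30-10:30, 11:15-14:30 (add 5h to convert from UTC-5).
Grace in UTC: 09:15-11:00, 11:15-14:00 (add 5h to convert from UTC-5).
Kavya in UTC: 11:00-15:15 (add 5h to convert from UTC-5).
Wendy in UTC: 10:45-14:15 (add 5h to convert from UTC-5).
Yosef in UTC: 09:45-10:15, 10:45-13:15, 14:30-14:45.
Quinn in UTC: 11:45-13:15, 14:00-14:15 (add 5h to convert from UTC-5).
Hamid in UTC: 09:00-09:45, 12:15-15:15 (add 5h to convert from UTC-5).
Ximena ∩ Grace: 09:30-10:30, 11:15-14:00.
Ximena ∩ Grace ∩ Kavya: 11:15-14:00.
Ximena ∩ Grace ∩ Kavya ∩ Wendy: 11:15-14:00.
Ximena ∩ Grace ∩ Kavya ∩ Wendy ∩ Yosef: 11:15-13:15.
Ximena ∩ Grace ∩ Kavya ∩ Wendy ∩ Yosef ∩ Quinn: 11:45-13:15.
Ximena ∩ Grace ∩ Kavya ∩ Wendy ∩ Yosef ∩ Quinn ∩ Hamid: 12:15-13:15.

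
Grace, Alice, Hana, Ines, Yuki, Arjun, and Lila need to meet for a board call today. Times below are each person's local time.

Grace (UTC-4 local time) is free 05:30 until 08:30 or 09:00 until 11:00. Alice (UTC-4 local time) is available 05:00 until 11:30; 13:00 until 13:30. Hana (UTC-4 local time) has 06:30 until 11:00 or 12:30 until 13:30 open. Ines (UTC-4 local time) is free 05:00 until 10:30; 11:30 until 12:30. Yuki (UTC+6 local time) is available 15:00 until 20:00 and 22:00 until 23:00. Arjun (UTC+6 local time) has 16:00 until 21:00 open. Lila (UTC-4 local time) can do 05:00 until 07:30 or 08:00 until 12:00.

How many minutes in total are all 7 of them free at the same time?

Grace in UTC: 09:30-12:30, 13:00-15:00 (add 4h to convert from UTC-4).
Alice in UTC: 09:00-15:30, 17:00-17:30 (add 4h to convert from UTC-4).
Hana in UTC: 10:30-15:00, 16:30-17:30 (add 4h to convert from UTC-4).
Ines in UTC: 09:00-14:30, 15:30-16:30 (add 4h to convert from UTC-4).
Yuki in UTC: 09:00-14:00, 16:00-17:00 (subtract 6h to convert from UTC+6).
Arjun in UTC: 10:00-15:00 (subtract 6h to convert from UTC+6).
Lila in UTC: 09:00-11:30, 12:00-16:00 (add 4h to convert from UTC-4).
Grace ∩ Alice: 09:30-12:30, 13:00-15:00.
Grace ∩ Alice ∩ Hana: 10:30-12:30, 13:00-15:00.
Grace ∩ Alice ∩ Hana ∩ Ines: 10:30-12:30, 13:00-14:30.
Grace ∩ Alice ∩ Hana ∩ Ines ∩ Yuki: 10:30-12:30, 13:00-14:00.
Grace ∩ Alice ∩ Hana ∩ Ines ∩ Yuki ∩ Arjun: 10:30-12:30, 13:00-14:00.
Grace ∩ Alice ∩ Hana ∩ Ines ∩ Yuki ∩ Arjun ∩ Lila: 10:30-11:30, 12:00-12:30, 13:00-14:00.
Those are the intersection windows.
Summing the common windows: 60 + 30 + 60 = 150 minutes.

150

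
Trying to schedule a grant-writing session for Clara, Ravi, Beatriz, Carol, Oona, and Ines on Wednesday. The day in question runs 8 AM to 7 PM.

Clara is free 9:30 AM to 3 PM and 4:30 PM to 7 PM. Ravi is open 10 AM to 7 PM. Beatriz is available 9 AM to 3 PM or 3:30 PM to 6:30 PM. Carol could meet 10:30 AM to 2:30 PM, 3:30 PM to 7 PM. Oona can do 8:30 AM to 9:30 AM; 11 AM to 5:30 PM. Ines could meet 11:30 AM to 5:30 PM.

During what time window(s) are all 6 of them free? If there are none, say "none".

11:30-14:30, 16:30-17:30

Clara ∩ Ravi: 10:00-15:00, 16:30-19:00.
Clara ∩ Ravi ∩ Beatriz: 10:00-15:00, 16:30-18:30.
Clara ∩ Ravi ∩ Beatriz ∩ Carol: 10:30-14:30, 16:30-18:30.
Clara ∩ Ravi ∩ Beatriz ∩ Carol ∩ Oona: 11:00-14:30, 16:30-17:30.
Clara ∩ Ravi ∩ Beatriz ∩ Carol ∩ Oona ∩ Ines: 11:30-14:30, 16:30-17:30.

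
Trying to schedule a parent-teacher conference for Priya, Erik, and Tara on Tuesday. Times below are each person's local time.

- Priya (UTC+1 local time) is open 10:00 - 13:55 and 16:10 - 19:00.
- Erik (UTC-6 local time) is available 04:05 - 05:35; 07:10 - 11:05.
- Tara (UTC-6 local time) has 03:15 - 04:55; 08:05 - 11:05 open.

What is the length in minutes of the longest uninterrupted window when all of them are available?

Priya in UTC: 09:00-12:55, 15:10-18:00 (subtract 1h to convert from UTC+1).
Erik in UTC: 10:05-11:35, 13:10-17:05 (add 6h to convert from UTC-6).
Tara in UTC: 09:15-10:55, 14:05-17:05 (add 6h to convert from UTC-6).
Priya ∩ Erik: 10:05-11:35, 15:10-17:05.
Priya ∩ Erik ∩ Tara: 10:05-10:55, 15:10-17:05.
The longest is 15:10-17:05 at 115 minutes.

115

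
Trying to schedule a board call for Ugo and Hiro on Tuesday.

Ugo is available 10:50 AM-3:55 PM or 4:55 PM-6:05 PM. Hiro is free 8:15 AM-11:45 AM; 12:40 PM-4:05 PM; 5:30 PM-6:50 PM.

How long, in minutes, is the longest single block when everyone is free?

Ugo ∩ Hiro: 10:50-11:45, 12:40-15:55, 17:30-18:05.
The longest is 12:40-15:55 at 195 minutes.

195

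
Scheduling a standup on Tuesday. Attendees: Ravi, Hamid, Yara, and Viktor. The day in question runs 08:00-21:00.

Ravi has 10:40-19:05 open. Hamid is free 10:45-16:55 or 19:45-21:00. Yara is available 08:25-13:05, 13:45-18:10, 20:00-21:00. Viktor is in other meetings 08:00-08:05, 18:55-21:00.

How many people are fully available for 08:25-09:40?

2

Ravi free: 10:40-19:05.
Hamid free: 10:45-16:55, 19:45-21:00.
Yara free: 08:25-13:05, 13:45-18:10, 20:00-21:00.
Viktor free: 08:05-18:55 (invert busy blocks within the working day).
Yara and Viktor can make the full 08:25-09:40 slot — that's 2.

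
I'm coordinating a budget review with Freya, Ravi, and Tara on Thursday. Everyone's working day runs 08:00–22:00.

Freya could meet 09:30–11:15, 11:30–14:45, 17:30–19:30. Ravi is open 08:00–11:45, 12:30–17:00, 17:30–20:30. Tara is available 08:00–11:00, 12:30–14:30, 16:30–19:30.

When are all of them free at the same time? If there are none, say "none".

Freya ∩ Ravi: 09:30-11:15, 11:30-11:45, 12:30-14:45, 17:30-19:30.
Freya ∩ Ravi ∩ Tara: 09:30-11:00, 12:30-14:30, 17:30-19:30.

09:30-11:00, 12:30-14:30, 17:30-19:30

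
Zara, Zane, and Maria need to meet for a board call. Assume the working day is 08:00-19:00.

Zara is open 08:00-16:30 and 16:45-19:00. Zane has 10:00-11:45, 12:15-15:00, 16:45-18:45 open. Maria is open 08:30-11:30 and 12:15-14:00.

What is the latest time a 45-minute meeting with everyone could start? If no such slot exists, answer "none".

13:15

Zara ∩ Zane: 10:00-11:45, 12:15-15:00, 16:45-18:45.
Zara ∩ Zane ∩ Maria: 10:00-11:30, 12:15-14:00.
The last common window of at least 45 minutes is 12:15-14:00; a 45-minute meeting can start as late as 13:15 and still end by 14:00.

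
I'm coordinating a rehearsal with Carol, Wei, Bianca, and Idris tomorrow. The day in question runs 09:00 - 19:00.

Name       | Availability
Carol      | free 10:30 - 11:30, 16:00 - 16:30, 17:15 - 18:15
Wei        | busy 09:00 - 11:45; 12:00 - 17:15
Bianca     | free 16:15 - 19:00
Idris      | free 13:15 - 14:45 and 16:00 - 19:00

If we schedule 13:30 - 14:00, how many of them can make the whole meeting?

1

Carol free: 10:30-11:30, 16:00-16:30, 17:15-18:15.
Wei free: 11:45-12:00, 17:15-19:00 (invert busy blocks within the working day).
Bianca free: 16:15-19:00.
Idris free: 13:15-14:45, 16:00-19:00.
Idris can make the full 13:30-14:00 slot — that's 1.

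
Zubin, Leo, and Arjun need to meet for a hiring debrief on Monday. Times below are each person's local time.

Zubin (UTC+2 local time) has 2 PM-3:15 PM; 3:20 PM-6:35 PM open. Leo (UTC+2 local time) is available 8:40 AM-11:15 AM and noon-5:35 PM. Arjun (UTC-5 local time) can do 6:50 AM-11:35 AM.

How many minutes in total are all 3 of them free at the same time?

Zubin in UTC: 12:00-13:15, 13:20-16:35 (subtract 2h to convert from UTC+2).
Leo in UTC: 06:40-09:15, 10:00-15:35 (subtract 2h to convert from UTC+2).
Arjun in UTC: 11:50-16:35 (add 5h to convert from UTC-5).
Zubin ∩ Leo: 12:00-13:15, 13:20-15:35.
Zubin ∩ Leo ∩ Arjun: 12:00-13:15, 13:20-15:35.
Those are the intersection windows.
Summing the common windows: 75 + 135 = 210 minutes.

210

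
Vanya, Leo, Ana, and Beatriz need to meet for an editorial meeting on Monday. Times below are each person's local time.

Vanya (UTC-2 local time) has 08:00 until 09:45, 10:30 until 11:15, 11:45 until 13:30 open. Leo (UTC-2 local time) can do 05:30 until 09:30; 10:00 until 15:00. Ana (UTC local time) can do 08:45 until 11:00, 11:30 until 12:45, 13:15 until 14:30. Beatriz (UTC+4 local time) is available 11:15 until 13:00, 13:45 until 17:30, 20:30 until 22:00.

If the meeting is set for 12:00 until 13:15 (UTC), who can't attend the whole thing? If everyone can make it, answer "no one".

Vanya in UTC: 10:00-11:45, 12:30-13:15, 13:45-15:30 (add 2h to convert from UTC-2).
Leo in UTC: 07:30-11:30, 12:00-17:00 (add 2h to convert from UTC-2).
Ana in UTC: 08:45-11:00, 11:30-12:45, 13:15-14:30.
Beatriz in UTC: 07:15-09:00, 09:45-13:30, 16:30-18:00 (subtract 4h to convert from UTC+4).
Vanya: not fully free for 12:00-13:15. Leo: free for 12:00-13:15. Ana: not fully free for 12:00-13:15. Beatriz: free for 12:00-13:15.

Ana, Vanya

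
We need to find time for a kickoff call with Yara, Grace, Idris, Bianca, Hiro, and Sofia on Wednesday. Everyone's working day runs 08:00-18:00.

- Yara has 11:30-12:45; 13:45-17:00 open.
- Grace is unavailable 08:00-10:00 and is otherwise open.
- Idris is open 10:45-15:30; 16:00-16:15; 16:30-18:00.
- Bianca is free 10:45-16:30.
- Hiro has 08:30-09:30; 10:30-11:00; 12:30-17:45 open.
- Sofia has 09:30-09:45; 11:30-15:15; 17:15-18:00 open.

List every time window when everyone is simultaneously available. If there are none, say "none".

Yara free: 11:30-12:45, 13:45-17:00.
Grace free: 10:00-18:00 (invert busy blocks within the working day).
Idris free: 10:45-15:30, 16:00-16:15, 16:30-18:00.
Bianca free: 10:45-16:30.
Hiro free: 08:30-09:30, 10:30-11:00, 12:30-17:45.
Sofia free: 09:30-09:45, 11:30-15:15, 17:15-18:00.
Yara ∩ Grace: 11:30-12:45, 13:45-17:00.
Yara ∩ Grace ∩ Idris: 11:30-12:45, 13:45-15:30, 16:00-16:15, 16:30-17:00.
Yara ∩ Grace ∩ Idris ∩ Bianca: 11:30-12:45, 13:45-15:30, 16:00-16:15.
Yara ∩ Grace ∩ Idris ∩ Bianca ∩ Hiro: 12:30-12:45, 13:45-15:30, 16:00-16:15.
Yara ∩ Grace ∩ Idris ∩ Bianca ∩ Hiro ∩ Sofia: 12:30-12:45, 13:45-15:15.
So the common availability across everyone is 12:30-12:45, 13:45-15:15.

12:30-12:45, 13:45-15:15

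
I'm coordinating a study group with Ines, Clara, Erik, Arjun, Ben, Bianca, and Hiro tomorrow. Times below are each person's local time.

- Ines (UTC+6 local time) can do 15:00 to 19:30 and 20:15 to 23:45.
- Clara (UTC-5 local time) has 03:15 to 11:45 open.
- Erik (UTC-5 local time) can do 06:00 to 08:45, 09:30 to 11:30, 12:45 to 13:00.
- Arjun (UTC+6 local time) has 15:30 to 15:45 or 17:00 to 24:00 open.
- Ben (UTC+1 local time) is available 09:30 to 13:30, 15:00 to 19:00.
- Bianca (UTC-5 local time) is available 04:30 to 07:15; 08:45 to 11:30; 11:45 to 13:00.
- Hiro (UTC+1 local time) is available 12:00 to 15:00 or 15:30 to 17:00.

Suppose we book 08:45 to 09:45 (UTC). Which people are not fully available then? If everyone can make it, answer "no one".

Arjun, Bianca, Erik, Hiro, Ines

Ines in UTC: 09:00-13:30, 14:15-17:45 (subtract 6h to convert from UTC+6).
Clara in UTC: 08:15-16:45 (add 5h to convert from UTC-5).
Erik in UTC: 11:00-13:45, 14:30-16:30, 17:45-18:00 (add 5h to convert from UTC-5).
Arjun in UTC: 09:30-09:45, 11:00-18:00 (subtract 6h to convert from UTC+6).
Ben in UTC: 08:30-12:30, 14:00-18:00 (subtract 1h to convert from UTC+1).
Bianca in UTC: 09:30-12:15, 13:45-16:30, 16:45-18:00 (add 5h to convert from UTC-5).
Hiro in UTC: 11:00-14:00, 14:30-16:00 (subtract 1h to convert from UTC+1).
Ines: not fully free for 08:45-09:45. Clara: free for 08:45-09:45. Erik: not fully free for 08:45-09:45. Arjun: not fully free for 08:45-09:45. Ben: free for 08:45-09:45. Bianca: not fully free for 08:45-09:45. Hiro: not fully free for 08:45-09:45.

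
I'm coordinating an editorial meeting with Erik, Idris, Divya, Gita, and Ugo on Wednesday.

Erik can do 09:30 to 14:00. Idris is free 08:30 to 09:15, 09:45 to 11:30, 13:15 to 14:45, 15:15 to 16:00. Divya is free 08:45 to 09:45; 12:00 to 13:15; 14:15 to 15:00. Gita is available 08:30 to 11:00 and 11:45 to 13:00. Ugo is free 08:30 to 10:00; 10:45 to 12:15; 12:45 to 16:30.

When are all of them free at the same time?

Erik ∩ Idris: 09:45-11:30, 13:15-14:00.
Erik ∩ Idris ∩ Divya: ∅.
Erik ∩ Idris ∩ Divya ∩ Gita: ∅.
Erik ∩ Idris ∩ Divya ∩ Gita ∩ Ugo: ∅.
There is no time when everyone is free.

none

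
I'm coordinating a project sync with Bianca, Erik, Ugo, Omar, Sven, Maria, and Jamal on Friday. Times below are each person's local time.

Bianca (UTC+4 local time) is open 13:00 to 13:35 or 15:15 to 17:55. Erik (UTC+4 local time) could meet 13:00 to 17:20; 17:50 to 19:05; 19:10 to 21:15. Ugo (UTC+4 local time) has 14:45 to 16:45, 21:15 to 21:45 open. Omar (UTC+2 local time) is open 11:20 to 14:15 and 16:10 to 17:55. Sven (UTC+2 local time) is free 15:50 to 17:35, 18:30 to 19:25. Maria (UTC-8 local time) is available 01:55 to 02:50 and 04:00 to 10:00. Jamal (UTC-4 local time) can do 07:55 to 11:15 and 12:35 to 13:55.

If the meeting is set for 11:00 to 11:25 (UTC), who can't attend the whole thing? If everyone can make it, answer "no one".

Bianca, Jamal, Maria, Sven

Bianca in UTC: 09:00-09:35, 11:15-13:55 (subtract 4h to convert from UTC+4).
Erik in UTC: 09:00-13:20, 13:50-15:05, 15:10-17:15 (subtract 4h to convert from UTC+4).
Ugo in UTC: 10:45-12:45, 17:15-17:45 (subtract 4h to convert from UTC+4).
Omar in UTC: 09:20-12:15, 14:10-15:55 (subtract 2h to convert from UTC+2).
Sven in UTC: 13:50-15:35, 16:30-17:25 (subtract 2h to convert from UTC+2).
Maria in UTC: 09:55-10:50, 12:00-18:00 (add 8h to convert from UTC-8).
Jamal in UTC: 11:55-15:15, 16:35-17:55 (add 4h to convert from UTC-4).
Bianca: not fully free for 11:00-11:25. Erik: free for 11:00-11:25. Ugo: free for 11:00-11:25. Omar: free for 11:00-11:25. Sven: not fully free for 11:00-11:25. Maria: not fully free for 11:00-11:25. Jamal: not fully free for 11:00-11:25.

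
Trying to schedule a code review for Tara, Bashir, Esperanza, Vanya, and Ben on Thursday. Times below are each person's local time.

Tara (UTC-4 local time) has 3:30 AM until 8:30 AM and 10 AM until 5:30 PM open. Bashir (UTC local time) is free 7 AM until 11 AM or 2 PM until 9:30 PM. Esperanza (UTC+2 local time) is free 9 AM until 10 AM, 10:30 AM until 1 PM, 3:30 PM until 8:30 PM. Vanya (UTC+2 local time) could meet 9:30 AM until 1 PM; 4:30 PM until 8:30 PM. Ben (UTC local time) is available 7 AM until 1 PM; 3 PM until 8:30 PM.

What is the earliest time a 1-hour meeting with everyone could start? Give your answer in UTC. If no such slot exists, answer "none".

Tara in UTC: 07:30-12:30, 14:00-21:30 (add 4h to convert from UTC-4).
Bashir in UTC: 07:00-11:00, 14:00-21:30.
Esperanza in UTC: 07:00-08:00, 08:30-11:00, 13:30-18:30 (subtract 2h to convert from UTC+2).
Vanya in UTC: 07:30-11:00, 14:30-18:30 (subtract 2h to convert from UTC+2).
Ben in UTC: 07:00-13:00, 15:00-20:30.
Tara ∩ Bashir: 07:30-11:00, 14:00-21:30.
Tara ∩ Bashir ∩ Esperanza: 07:30-08:00, 08:30-11:00, 14:00-18:30.
Tara ∩ Bashir ∩ Esperanza ∩ Vanya: 07:30-08:00, 08:30-11:00, 14:30-18:30.
Tara ∩ Bashir ∩ Esperanza ∩ Vanya ∩ Ben: 07:30-08:00, 08:30-11:00, 15:00-18:30.
Those are the intersection windows.
The first common window of at least 60 minutes is 08:30-11:00, so the earliest start is 08:30.

08:30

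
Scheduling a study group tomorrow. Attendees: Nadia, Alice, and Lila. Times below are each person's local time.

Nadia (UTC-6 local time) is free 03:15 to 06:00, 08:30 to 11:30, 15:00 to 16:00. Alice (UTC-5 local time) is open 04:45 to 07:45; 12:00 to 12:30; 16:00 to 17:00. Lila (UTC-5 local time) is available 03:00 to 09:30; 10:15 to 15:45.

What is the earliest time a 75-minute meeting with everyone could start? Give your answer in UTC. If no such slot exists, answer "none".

09:45

Nadia in UTC: 09:15-12:00, 14:30-17:30, 21:00-22:00 (add 6h to convert from UTC-6).
Alice in UTC: 09:45-12:45, 17:00-17:30, 21:00-22:00 (add 5h to convert from UTC-5).
Lila in UTC: 08:00-14:30, 15:15-20:45 (add 5h to convert from UTC-5).
Nadia ∩ Alice: 09:45-12:00, 17:00-17:30, 21:00-22:00.
Nadia ∩ Alice ∩ Lila: 09:45-12:00, 17:00-17:30.
The first common window of at least 75 minutes is 09:45-12:00, so the earliest start is 09:45.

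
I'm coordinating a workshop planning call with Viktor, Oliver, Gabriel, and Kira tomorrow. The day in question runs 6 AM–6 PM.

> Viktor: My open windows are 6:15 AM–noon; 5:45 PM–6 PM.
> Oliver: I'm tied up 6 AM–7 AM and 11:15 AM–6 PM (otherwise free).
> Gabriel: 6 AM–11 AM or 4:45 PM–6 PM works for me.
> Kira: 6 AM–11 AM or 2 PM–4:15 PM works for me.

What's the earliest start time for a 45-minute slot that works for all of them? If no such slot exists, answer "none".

Viktor free: 06:15-12:00, 17:45-18:00.
Oliver free: 07:00-11:15 (invert busy blocks within the working day).
Gabriel free: 06:00-11:00, 16:45-18:00.
Kira free: 06:00-11:00, 14:00-16:15.
Viktor ∩ Oliver: 07:00-11:15.
Viktor ∩ Oliver ∩ Gabriel: 07:00-11:00.
Viktor ∩ Oliver ∩ Gabriel ∩ Kira: 07:00-11:00.
So the common availability across everyone is 07:00-11:00.
The first common window of at least 45 minutes is 07:00-11:00, so the earliest start is 07:00.

07:00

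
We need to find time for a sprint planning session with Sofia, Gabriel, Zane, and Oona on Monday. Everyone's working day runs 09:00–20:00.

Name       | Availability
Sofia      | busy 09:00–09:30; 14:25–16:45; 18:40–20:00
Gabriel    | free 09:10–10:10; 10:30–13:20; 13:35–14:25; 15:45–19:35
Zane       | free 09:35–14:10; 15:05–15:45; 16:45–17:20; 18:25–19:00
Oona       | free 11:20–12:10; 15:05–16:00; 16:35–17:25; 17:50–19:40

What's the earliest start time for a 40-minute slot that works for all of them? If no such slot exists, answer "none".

Sofia free: 09:30-14:25, 16:45-18:40 (invert busy blocks within the working day).
Gabriel free: 09:10-10:10, 10:30-13:20, 13:35-14:25, 15:45-19:35.
Zane free: 09:35-14:10, 15:05-15:45, 16:45-17:20, 18:25-19:00.
Oona free: 11:20-12:10, 15:05-16:00, 16:35-17:25, 17:50-19:40.
Sofia ∩ Gabriel: 09:30-10:10, 10:30-13:20, 13:35-14:25, 16:45-18:40.
Sofia ∩ Gabriel ∩ Zane: 09:35-10:10, 10:30-13:20, 13:35-14:10, 16:45-17:20, 18:25-18:40.
Sofia ∩ Gabriel ∩ Zane ∩ Oona: 11:20-12:10, 16:45-17:20, 18:25-18:40.
The first common window of at least 40 minutes is 11:20-12:10, so the earliest start is 11:20.

11:20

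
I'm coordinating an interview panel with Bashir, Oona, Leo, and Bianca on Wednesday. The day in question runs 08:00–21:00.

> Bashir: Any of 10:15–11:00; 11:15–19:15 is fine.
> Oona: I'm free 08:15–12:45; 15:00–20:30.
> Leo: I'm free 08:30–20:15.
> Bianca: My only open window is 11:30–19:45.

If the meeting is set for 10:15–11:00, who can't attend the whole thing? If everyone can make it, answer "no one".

Bianca

Bashir: free for 10:15-11:00. Oona: free for 10:15-11:00. Leo: free for 10:15-11:00. Bianca: not fully free for 10:15-11:00.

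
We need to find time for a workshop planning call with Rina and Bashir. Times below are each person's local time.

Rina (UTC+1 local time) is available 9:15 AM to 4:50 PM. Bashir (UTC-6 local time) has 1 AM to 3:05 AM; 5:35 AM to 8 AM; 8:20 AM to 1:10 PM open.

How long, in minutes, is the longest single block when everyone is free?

Rina in UTC: 08:15-15:50 (subtract 1h to convert from UTC+1).
Bashir in UTC: 07:00-09:05, 11:35-14:00, 14:20-19:10 (add 6h to convert from UTC-6).
Rina ∩ Bashir: 08:15-09:05, 11:35-14:00, 14:20-15:50.
So the common availability across everyone is 08:15-09:05, 11:35-14:00, 14:20-15:50.
The longest is 11:35-14:00 at 145 minutes.

145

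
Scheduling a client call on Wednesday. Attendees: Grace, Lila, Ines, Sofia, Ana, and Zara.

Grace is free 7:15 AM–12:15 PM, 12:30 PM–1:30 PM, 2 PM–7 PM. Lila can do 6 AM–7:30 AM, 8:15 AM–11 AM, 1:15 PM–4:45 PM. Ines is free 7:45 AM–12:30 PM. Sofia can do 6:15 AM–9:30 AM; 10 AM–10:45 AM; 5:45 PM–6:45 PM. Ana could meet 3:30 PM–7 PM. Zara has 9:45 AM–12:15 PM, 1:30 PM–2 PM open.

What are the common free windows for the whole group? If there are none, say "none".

Grace ∩ Lila: 07:15-07:30, 08:15-11:00, 13:15-13:30, 14:00-16:45.
Grace ∩ Lila ∩ Ines: 08:15-11:00.
Grace ∩ Lila ∩ Ines ∩ Sofia: 08:15-09:30, 10:00-10:45.
Grace ∩ Lila ∩ Ines ∩ Sofia ∩ Ana: ∅.
Grace ∩ Lila ∩ Ines ∩ Sofia ∩ Ana ∩ Zara: ∅.
There is no time when everyone is free.

none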